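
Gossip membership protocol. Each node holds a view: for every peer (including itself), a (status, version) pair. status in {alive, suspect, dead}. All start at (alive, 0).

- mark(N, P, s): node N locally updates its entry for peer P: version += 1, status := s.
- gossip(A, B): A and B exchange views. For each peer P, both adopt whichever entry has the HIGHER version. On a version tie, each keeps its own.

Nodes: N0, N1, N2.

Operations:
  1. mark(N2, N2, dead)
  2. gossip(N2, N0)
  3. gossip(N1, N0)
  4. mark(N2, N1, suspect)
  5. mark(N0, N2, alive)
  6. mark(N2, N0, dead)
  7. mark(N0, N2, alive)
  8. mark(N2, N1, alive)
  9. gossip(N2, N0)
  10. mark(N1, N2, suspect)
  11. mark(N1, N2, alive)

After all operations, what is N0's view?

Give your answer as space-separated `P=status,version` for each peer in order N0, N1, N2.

Answer: N0=dead,1 N1=alive,2 N2=alive,3

Derivation:
Op 1: N2 marks N2=dead -> (dead,v1)
Op 2: gossip N2<->N0 -> N2.N0=(alive,v0) N2.N1=(alive,v0) N2.N2=(dead,v1) | N0.N0=(alive,v0) N0.N1=(alive,v0) N0.N2=(dead,v1)
Op 3: gossip N1<->N0 -> N1.N0=(alive,v0) N1.N1=(alive,v0) N1.N2=(dead,v1) | N0.N0=(alive,v0) N0.N1=(alive,v0) N0.N2=(dead,v1)
Op 4: N2 marks N1=suspect -> (suspect,v1)
Op 5: N0 marks N2=alive -> (alive,v2)
Op 6: N2 marks N0=dead -> (dead,v1)
Op 7: N0 marks N2=alive -> (alive,v3)
Op 8: N2 marks N1=alive -> (alive,v2)
Op 9: gossip N2<->N0 -> N2.N0=(dead,v1) N2.N1=(alive,v2) N2.N2=(alive,v3) | N0.N0=(dead,v1) N0.N1=(alive,v2) N0.N2=(alive,v3)
Op 10: N1 marks N2=suspect -> (suspect,v2)
Op 11: N1 marks N2=alive -> (alive,v3)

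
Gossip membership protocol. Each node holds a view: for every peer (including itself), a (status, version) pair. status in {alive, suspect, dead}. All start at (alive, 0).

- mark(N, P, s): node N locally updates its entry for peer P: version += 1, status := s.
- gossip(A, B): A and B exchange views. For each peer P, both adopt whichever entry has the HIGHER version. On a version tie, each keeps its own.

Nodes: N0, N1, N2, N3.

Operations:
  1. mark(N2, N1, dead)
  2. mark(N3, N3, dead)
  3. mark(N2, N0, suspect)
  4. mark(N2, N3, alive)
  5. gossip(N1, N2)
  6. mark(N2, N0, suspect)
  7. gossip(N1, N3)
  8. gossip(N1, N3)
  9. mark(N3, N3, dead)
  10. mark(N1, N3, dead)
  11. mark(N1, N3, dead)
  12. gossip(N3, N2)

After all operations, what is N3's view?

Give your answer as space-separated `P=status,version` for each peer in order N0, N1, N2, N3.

Op 1: N2 marks N1=dead -> (dead,v1)
Op 2: N3 marks N3=dead -> (dead,v1)
Op 3: N2 marks N0=suspect -> (suspect,v1)
Op 4: N2 marks N3=alive -> (alive,v1)
Op 5: gossip N1<->N2 -> N1.N0=(suspect,v1) N1.N1=(dead,v1) N1.N2=(alive,v0) N1.N3=(alive,v1) | N2.N0=(suspect,v1) N2.N1=(dead,v1) N2.N2=(alive,v0) N2.N3=(alive,v1)
Op 6: N2 marks N0=suspect -> (suspect,v2)
Op 7: gossip N1<->N3 -> N1.N0=(suspect,v1) N1.N1=(dead,v1) N1.N2=(alive,v0) N1.N3=(alive,v1) | N3.N0=(suspect,v1) N3.N1=(dead,v1) N3.N2=(alive,v0) N3.N3=(dead,v1)
Op 8: gossip N1<->N3 -> N1.N0=(suspect,v1) N1.N1=(dead,v1) N1.N2=(alive,v0) N1.N3=(alive,v1) | N3.N0=(suspect,v1) N3.N1=(dead,v1) N3.N2=(alive,v0) N3.N3=(dead,v1)
Op 9: N3 marks N3=dead -> (dead,v2)
Op 10: N1 marks N3=dead -> (dead,v2)
Op 11: N1 marks N3=dead -> (dead,v3)
Op 12: gossip N3<->N2 -> N3.N0=(suspect,v2) N3.N1=(dead,v1) N3.N2=(alive,v0) N3.N3=(dead,v2) | N2.N0=(suspect,v2) N2.N1=(dead,v1) N2.N2=(alive,v0) N2.N3=(dead,v2)

Answer: N0=suspect,2 N1=dead,1 N2=alive,0 N3=dead,2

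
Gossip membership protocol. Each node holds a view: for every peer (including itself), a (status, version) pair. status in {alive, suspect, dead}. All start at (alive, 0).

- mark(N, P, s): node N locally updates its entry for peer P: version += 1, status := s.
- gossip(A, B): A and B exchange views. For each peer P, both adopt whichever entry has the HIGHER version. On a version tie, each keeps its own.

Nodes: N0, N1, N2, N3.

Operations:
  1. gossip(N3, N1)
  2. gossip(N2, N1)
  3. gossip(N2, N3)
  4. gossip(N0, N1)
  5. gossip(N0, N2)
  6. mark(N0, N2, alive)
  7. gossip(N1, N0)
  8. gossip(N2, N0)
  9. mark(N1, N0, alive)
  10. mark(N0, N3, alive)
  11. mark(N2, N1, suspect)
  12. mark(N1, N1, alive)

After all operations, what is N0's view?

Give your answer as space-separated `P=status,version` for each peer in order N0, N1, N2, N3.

Answer: N0=alive,0 N1=alive,0 N2=alive,1 N3=alive,1

Derivation:
Op 1: gossip N3<->N1 -> N3.N0=(alive,v0) N3.N1=(alive,v0) N3.N2=(alive,v0) N3.N3=(alive,v0) | N1.N0=(alive,v0) N1.N1=(alive,v0) N1.N2=(alive,v0) N1.N3=(alive,v0)
Op 2: gossip N2<->N1 -> N2.N0=(alive,v0) N2.N1=(alive,v0) N2.N2=(alive,v0) N2.N3=(alive,v0) | N1.N0=(alive,v0) N1.N1=(alive,v0) N1.N2=(alive,v0) N1.N3=(alive,v0)
Op 3: gossip N2<->N3 -> N2.N0=(alive,v0) N2.N1=(alive,v0) N2.N2=(alive,v0) N2.N3=(alive,v0) | N3.N0=(alive,v0) N3.N1=(alive,v0) N3.N2=(alive,v0) N3.N3=(alive,v0)
Op 4: gossip N0<->N1 -> N0.N0=(alive,v0) N0.N1=(alive,v0) N0.N2=(alive,v0) N0.N3=(alive,v0) | N1.N0=(alive,v0) N1.N1=(alive,v0) N1.N2=(alive,v0) N1.N3=(alive,v0)
Op 5: gossip N0<->N2 -> N0.N0=(alive,v0) N0.N1=(alive,v0) N0.N2=(alive,v0) N0.N3=(alive,v0) | N2.N0=(alive,v0) N2.N1=(alive,v0) N2.N2=(alive,v0) N2.N3=(alive,v0)
Op 6: N0 marks N2=alive -> (alive,v1)
Op 7: gossip N1<->N0 -> N1.N0=(alive,v0) N1.N1=(alive,v0) N1.N2=(alive,v1) N1.N3=(alive,v0) | N0.N0=(alive,v0) N0.N1=(alive,v0) N0.N2=(alive,v1) N0.N3=(alive,v0)
Op 8: gossip N2<->N0 -> N2.N0=(alive,v0) N2.N1=(alive,v0) N2.N2=(alive,v1) N2.N3=(alive,v0) | N0.N0=(alive,v0) N0.N1=(alive,v0) N0.N2=(alive,v1) N0.N3=(alive,v0)
Op 9: N1 marks N0=alive -> (alive,v1)
Op 10: N0 marks N3=alive -> (alive,v1)
Op 11: N2 marks N1=suspect -> (suspect,v1)
Op 12: N1 marks N1=alive -> (alive,v1)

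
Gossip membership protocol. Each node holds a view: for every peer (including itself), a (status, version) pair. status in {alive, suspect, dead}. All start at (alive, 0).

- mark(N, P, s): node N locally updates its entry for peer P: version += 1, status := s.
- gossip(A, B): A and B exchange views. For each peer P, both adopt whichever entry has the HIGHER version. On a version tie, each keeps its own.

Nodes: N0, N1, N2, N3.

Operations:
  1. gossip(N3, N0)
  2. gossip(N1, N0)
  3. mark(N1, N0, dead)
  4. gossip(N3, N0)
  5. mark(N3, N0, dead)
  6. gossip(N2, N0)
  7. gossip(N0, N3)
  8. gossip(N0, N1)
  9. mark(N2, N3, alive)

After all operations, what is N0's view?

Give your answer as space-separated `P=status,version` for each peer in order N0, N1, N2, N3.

Op 1: gossip N3<->N0 -> N3.N0=(alive,v0) N3.N1=(alive,v0) N3.N2=(alive,v0) N3.N3=(alive,v0) | N0.N0=(alive,v0) N0.N1=(alive,v0) N0.N2=(alive,v0) N0.N3=(alive,v0)
Op 2: gossip N1<->N0 -> N1.N0=(alive,v0) N1.N1=(alive,v0) N1.N2=(alive,v0) N1.N3=(alive,v0) | N0.N0=(alive,v0) N0.N1=(alive,v0) N0.N2=(alive,v0) N0.N3=(alive,v0)
Op 3: N1 marks N0=dead -> (dead,v1)
Op 4: gossip N3<->N0 -> N3.N0=(alive,v0) N3.N1=(alive,v0) N3.N2=(alive,v0) N3.N3=(alive,v0) | N0.N0=(alive,v0) N0.N1=(alive,v0) N0.N2=(alive,v0) N0.N3=(alive,v0)
Op 5: N3 marks N0=dead -> (dead,v1)
Op 6: gossip N2<->N0 -> N2.N0=(alive,v0) N2.N1=(alive,v0) N2.N2=(alive,v0) N2.N3=(alive,v0) | N0.N0=(alive,v0) N0.N1=(alive,v0) N0.N2=(alive,v0) N0.N3=(alive,v0)
Op 7: gossip N0<->N3 -> N0.N0=(dead,v1) N0.N1=(alive,v0) N0.N2=(alive,v0) N0.N3=(alive,v0) | N3.N0=(dead,v1) N3.N1=(alive,v0) N3.N2=(alive,v0) N3.N3=(alive,v0)
Op 8: gossip N0<->N1 -> N0.N0=(dead,v1) N0.N1=(alive,v0) N0.N2=(alive,v0) N0.N3=(alive,v0) | N1.N0=(dead,v1) N1.N1=(alive,v0) N1.N2=(alive,v0) N1.N3=(alive,v0)
Op 9: N2 marks N3=alive -> (alive,v1)

Answer: N0=dead,1 N1=alive,0 N2=alive,0 N3=alive,0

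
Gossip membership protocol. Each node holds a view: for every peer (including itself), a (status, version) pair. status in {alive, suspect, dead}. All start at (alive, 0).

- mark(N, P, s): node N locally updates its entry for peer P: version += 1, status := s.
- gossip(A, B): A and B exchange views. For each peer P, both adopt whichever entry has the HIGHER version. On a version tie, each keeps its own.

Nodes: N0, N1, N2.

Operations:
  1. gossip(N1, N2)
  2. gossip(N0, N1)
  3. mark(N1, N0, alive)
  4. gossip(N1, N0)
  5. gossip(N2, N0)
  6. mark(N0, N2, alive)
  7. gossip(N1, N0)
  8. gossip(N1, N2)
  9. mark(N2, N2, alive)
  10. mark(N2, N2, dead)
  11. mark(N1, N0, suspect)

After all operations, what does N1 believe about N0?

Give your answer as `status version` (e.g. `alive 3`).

Answer: suspect 2

Derivation:
Op 1: gossip N1<->N2 -> N1.N0=(alive,v0) N1.N1=(alive,v0) N1.N2=(alive,v0) | N2.N0=(alive,v0) N2.N1=(alive,v0) N2.N2=(alive,v0)
Op 2: gossip N0<->N1 -> N0.N0=(alive,v0) N0.N1=(alive,v0) N0.N2=(alive,v0) | N1.N0=(alive,v0) N1.N1=(alive,v0) N1.N2=(alive,v0)
Op 3: N1 marks N0=alive -> (alive,v1)
Op 4: gossip N1<->N0 -> N1.N0=(alive,v1) N1.N1=(alive,v0) N1.N2=(alive,v0) | N0.N0=(alive,v1) N0.N1=(alive,v0) N0.N2=(alive,v0)
Op 5: gossip N2<->N0 -> N2.N0=(alive,v1) N2.N1=(alive,v0) N2.N2=(alive,v0) | N0.N0=(alive,v1) N0.N1=(alive,v0) N0.N2=(alive,v0)
Op 6: N0 marks N2=alive -> (alive,v1)
Op 7: gossip N1<->N0 -> N1.N0=(alive,v1) N1.N1=(alive,v0) N1.N2=(alive,v1) | N0.N0=(alive,v1) N0.N1=(alive,v0) N0.N2=(alive,v1)
Op 8: gossip N1<->N2 -> N1.N0=(alive,v1) N1.N1=(alive,v0) N1.N2=(alive,v1) | N2.N0=(alive,v1) N2.N1=(alive,v0) N2.N2=(alive,v1)
Op 9: N2 marks N2=alive -> (alive,v2)
Op 10: N2 marks N2=dead -> (dead,v3)
Op 11: N1 marks N0=suspect -> (suspect,v2)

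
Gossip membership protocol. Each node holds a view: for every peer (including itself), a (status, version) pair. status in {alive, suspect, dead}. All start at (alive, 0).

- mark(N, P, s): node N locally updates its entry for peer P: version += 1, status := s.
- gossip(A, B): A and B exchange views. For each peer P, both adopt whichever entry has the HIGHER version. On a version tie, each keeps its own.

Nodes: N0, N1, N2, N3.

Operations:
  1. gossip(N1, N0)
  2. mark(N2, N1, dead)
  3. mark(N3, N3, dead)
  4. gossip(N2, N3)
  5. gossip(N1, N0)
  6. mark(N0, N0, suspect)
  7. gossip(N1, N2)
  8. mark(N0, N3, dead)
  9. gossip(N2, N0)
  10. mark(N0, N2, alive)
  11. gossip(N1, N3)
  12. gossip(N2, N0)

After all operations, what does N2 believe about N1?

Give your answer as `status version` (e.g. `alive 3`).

Answer: dead 1

Derivation:
Op 1: gossip N1<->N0 -> N1.N0=(alive,v0) N1.N1=(alive,v0) N1.N2=(alive,v0) N1.N3=(alive,v0) | N0.N0=(alive,v0) N0.N1=(alive,v0) N0.N2=(alive,v0) N0.N3=(alive,v0)
Op 2: N2 marks N1=dead -> (dead,v1)
Op 3: N3 marks N3=dead -> (dead,v1)
Op 4: gossip N2<->N3 -> N2.N0=(alive,v0) N2.N1=(dead,v1) N2.N2=(alive,v0) N2.N3=(dead,v1) | N3.N0=(alive,v0) N3.N1=(dead,v1) N3.N2=(alive,v0) N3.N3=(dead,v1)
Op 5: gossip N1<->N0 -> N1.N0=(alive,v0) N1.N1=(alive,v0) N1.N2=(alive,v0) N1.N3=(alive,v0) | N0.N0=(alive,v0) N0.N1=(alive,v0) N0.N2=(alive,v0) N0.N3=(alive,v0)
Op 6: N0 marks N0=suspect -> (suspect,v1)
Op 7: gossip N1<->N2 -> N1.N0=(alive,v0) N1.N1=(dead,v1) N1.N2=(alive,v0) N1.N3=(dead,v1) | N2.N0=(alive,v0) N2.N1=(dead,v1) N2.N2=(alive,v0) N2.N3=(dead,v1)
Op 8: N0 marks N3=dead -> (dead,v1)
Op 9: gossip N2<->N0 -> N2.N0=(suspect,v1) N2.N1=(dead,v1) N2.N2=(alive,v0) N2.N3=(dead,v1) | N0.N0=(suspect,v1) N0.N1=(dead,v1) N0.N2=(alive,v0) N0.N3=(dead,v1)
Op 10: N0 marks N2=alive -> (alive,v1)
Op 11: gossip N1<->N3 -> N1.N0=(alive,v0) N1.N1=(dead,v1) N1.N2=(alive,v0) N1.N3=(dead,v1) | N3.N0=(alive,v0) N3.N1=(dead,v1) N3.N2=(alive,v0) N3.N3=(dead,v1)
Op 12: gossip N2<->N0 -> N2.N0=(suspect,v1) N2.N1=(dead,v1) N2.N2=(alive,v1) N2.N3=(dead,v1) | N0.N0=(suspect,v1) N0.N1=(dead,v1) N0.N2=(alive,v1) N0.N3=(dead,v1)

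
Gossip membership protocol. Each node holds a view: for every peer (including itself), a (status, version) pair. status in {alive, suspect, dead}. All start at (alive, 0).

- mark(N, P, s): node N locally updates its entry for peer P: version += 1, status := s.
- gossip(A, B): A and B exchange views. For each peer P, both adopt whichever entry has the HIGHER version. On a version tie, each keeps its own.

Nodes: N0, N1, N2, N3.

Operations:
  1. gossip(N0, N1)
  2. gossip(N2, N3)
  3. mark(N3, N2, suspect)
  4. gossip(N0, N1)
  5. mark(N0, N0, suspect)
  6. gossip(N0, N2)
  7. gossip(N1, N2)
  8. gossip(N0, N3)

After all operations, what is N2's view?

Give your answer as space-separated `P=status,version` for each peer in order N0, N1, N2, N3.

Op 1: gossip N0<->N1 -> N0.N0=(alive,v0) N0.N1=(alive,v0) N0.N2=(alive,v0) N0.N3=(alive,v0) | N1.N0=(alive,v0) N1.N1=(alive,v0) N1.N2=(alive,v0) N1.N3=(alive,v0)
Op 2: gossip N2<->N3 -> N2.N0=(alive,v0) N2.N1=(alive,v0) N2.N2=(alive,v0) N2.N3=(alive,v0) | N3.N0=(alive,v0) N3.N1=(alive,v0) N3.N2=(alive,v0) N3.N3=(alive,v0)
Op 3: N3 marks N2=suspect -> (suspect,v1)
Op 4: gossip N0<->N1 -> N0.N0=(alive,v0) N0.N1=(alive,v0) N0.N2=(alive,v0) N0.N3=(alive,v0) | N1.N0=(alive,v0) N1.N1=(alive,v0) N1.N2=(alive,v0) N1.N3=(alive,v0)
Op 5: N0 marks N0=suspect -> (suspect,v1)
Op 6: gossip N0<->N2 -> N0.N0=(suspect,v1) N0.N1=(alive,v0) N0.N2=(alive,v0) N0.N3=(alive,v0) | N2.N0=(suspect,v1) N2.N1=(alive,v0) N2.N2=(alive,v0) N2.N3=(alive,v0)
Op 7: gossip N1<->N2 -> N1.N0=(suspect,v1) N1.N1=(alive,v0) N1.N2=(alive,v0) N1.N3=(alive,v0) | N2.N0=(suspect,v1) N2.N1=(alive,v0) N2.N2=(alive,v0) N2.N3=(alive,v0)
Op 8: gossip N0<->N3 -> N0.N0=(suspect,v1) N0.N1=(alive,v0) N0.N2=(suspect,v1) N0.N3=(alive,v0) | N3.N0=(suspect,v1) N3.N1=(alive,v0) N3.N2=(suspect,v1) N3.N3=(alive,v0)

Answer: N0=suspect,1 N1=alive,0 N2=alive,0 N3=alive,0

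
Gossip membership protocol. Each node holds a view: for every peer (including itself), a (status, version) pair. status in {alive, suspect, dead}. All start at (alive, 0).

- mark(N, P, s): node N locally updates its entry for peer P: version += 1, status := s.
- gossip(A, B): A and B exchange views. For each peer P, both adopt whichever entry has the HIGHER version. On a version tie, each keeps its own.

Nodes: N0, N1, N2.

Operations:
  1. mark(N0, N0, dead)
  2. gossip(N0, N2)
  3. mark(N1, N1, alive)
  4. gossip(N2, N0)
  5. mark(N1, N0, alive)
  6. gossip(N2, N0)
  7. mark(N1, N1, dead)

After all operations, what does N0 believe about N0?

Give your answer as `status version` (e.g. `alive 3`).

Op 1: N0 marks N0=dead -> (dead,v1)
Op 2: gossip N0<->N2 -> N0.N0=(dead,v1) N0.N1=(alive,v0) N0.N2=(alive,v0) | N2.N0=(dead,v1) N2.N1=(alive,v0) N2.N2=(alive,v0)
Op 3: N1 marks N1=alive -> (alive,v1)
Op 4: gossip N2<->N0 -> N2.N0=(dead,v1) N2.N1=(alive,v0) N2.N2=(alive,v0) | N0.N0=(dead,v1) N0.N1=(alive,v0) N0.N2=(alive,v0)
Op 5: N1 marks N0=alive -> (alive,v1)
Op 6: gossip N2<->N0 -> N2.N0=(dead,v1) N2.N1=(alive,v0) N2.N2=(alive,v0) | N0.N0=(dead,v1) N0.N1=(alive,v0) N0.N2=(alive,v0)
Op 7: N1 marks N1=dead -> (dead,v2)

Answer: dead 1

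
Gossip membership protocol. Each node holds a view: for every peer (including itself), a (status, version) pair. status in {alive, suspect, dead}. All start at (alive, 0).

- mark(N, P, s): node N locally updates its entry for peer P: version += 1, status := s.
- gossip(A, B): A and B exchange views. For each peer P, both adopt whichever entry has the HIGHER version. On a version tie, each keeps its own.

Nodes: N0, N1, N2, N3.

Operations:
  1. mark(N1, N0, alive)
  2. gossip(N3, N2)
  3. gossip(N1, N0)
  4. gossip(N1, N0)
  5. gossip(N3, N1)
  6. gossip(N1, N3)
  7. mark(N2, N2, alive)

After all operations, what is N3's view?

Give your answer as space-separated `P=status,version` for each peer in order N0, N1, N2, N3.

Answer: N0=alive,1 N1=alive,0 N2=alive,0 N3=alive,0

Derivation:
Op 1: N1 marks N0=alive -> (alive,v1)
Op 2: gossip N3<->N2 -> N3.N0=(alive,v0) N3.N1=(alive,v0) N3.N2=(alive,v0) N3.N3=(alive,v0) | N2.N0=(alive,v0) N2.N1=(alive,v0) N2.N2=(alive,v0) N2.N3=(alive,v0)
Op 3: gossip N1<->N0 -> N1.N0=(alive,v1) N1.N1=(alive,v0) N1.N2=(alive,v0) N1.N3=(alive,v0) | N0.N0=(alive,v1) N0.N1=(alive,v0) N0.N2=(alive,v0) N0.N3=(alive,v0)
Op 4: gossip N1<->N0 -> N1.N0=(alive,v1) N1.N1=(alive,v0) N1.N2=(alive,v0) N1.N3=(alive,v0) | N0.N0=(alive,v1) N0.N1=(alive,v0) N0.N2=(alive,v0) N0.N3=(alive,v0)
Op 5: gossip N3<->N1 -> N3.N0=(alive,v1) N3.N1=(alive,v0) N3.N2=(alive,v0) N3.N3=(alive,v0) | N1.N0=(alive,v1) N1.N1=(alive,v0) N1.N2=(alive,v0) N1.N3=(alive,v0)
Op 6: gossip N1<->N3 -> N1.N0=(alive,v1) N1.N1=(alive,v0) N1.N2=(alive,v0) N1.N3=(alive,v0) | N3.N0=(alive,v1) N3.N1=(alive,v0) N3.N2=(alive,v0) N3.N3=(alive,v0)
Op 7: N2 marks N2=alive -> (alive,v1)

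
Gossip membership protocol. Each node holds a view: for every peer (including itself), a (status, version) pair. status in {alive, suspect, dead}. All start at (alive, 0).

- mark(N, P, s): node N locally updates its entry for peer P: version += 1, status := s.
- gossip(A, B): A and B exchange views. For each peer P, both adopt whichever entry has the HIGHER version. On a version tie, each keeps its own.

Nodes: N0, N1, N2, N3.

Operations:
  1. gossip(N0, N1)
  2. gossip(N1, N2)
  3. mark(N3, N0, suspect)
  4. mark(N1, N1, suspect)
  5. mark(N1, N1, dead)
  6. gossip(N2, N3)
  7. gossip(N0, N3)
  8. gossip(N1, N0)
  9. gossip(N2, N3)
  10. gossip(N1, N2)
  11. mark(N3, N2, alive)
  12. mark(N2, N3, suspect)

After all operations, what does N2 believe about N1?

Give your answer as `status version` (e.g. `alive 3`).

Op 1: gossip N0<->N1 -> N0.N0=(alive,v0) N0.N1=(alive,v0) N0.N2=(alive,v0) N0.N3=(alive,v0) | N1.N0=(alive,v0) N1.N1=(alive,v0) N1.N2=(alive,v0) N1.N3=(alive,v0)
Op 2: gossip N1<->N2 -> N1.N0=(alive,v0) N1.N1=(alive,v0) N1.N2=(alive,v0) N1.N3=(alive,v0) | N2.N0=(alive,v0) N2.N1=(alive,v0) N2.N2=(alive,v0) N2.N3=(alive,v0)
Op 3: N3 marks N0=suspect -> (suspect,v1)
Op 4: N1 marks N1=suspect -> (suspect,v1)
Op 5: N1 marks N1=dead -> (dead,v2)
Op 6: gossip N2<->N3 -> N2.N0=(suspect,v1) N2.N1=(alive,v0) N2.N2=(alive,v0) N2.N3=(alive,v0) | N3.N0=(suspect,v1) N3.N1=(alive,v0) N3.N2=(alive,v0) N3.N3=(alive,v0)
Op 7: gossip N0<->N3 -> N0.N0=(suspect,v1) N0.N1=(alive,v0) N0.N2=(alive,v0) N0.N3=(alive,v0) | N3.N0=(suspect,v1) N3.N1=(alive,v0) N3.N2=(alive,v0) N3.N3=(alive,v0)
Op 8: gossip N1<->N0 -> N1.N0=(suspect,v1) N1.N1=(dead,v2) N1.N2=(alive,v0) N1.N3=(alive,v0) | N0.N0=(suspect,v1) N0.N1=(dead,v2) N0.N2=(alive,v0) N0.N3=(alive,v0)
Op 9: gossip N2<->N3 -> N2.N0=(suspect,v1) N2.N1=(alive,v0) N2.N2=(alive,v0) N2.N3=(alive,v0) | N3.N0=(suspect,v1) N3.N1=(alive,v0) N3.N2=(alive,v0) N3.N3=(alive,v0)
Op 10: gossip N1<->N2 -> N1.N0=(suspect,v1) N1.N1=(dead,v2) N1.N2=(alive,v0) N1.N3=(alive,v0) | N2.N0=(suspect,v1) N2.N1=(dead,v2) N2.N2=(alive,v0) N2.N3=(alive,v0)
Op 11: N3 marks N2=alive -> (alive,v1)
Op 12: N2 marks N3=suspect -> (suspect,v1)

Answer: dead 2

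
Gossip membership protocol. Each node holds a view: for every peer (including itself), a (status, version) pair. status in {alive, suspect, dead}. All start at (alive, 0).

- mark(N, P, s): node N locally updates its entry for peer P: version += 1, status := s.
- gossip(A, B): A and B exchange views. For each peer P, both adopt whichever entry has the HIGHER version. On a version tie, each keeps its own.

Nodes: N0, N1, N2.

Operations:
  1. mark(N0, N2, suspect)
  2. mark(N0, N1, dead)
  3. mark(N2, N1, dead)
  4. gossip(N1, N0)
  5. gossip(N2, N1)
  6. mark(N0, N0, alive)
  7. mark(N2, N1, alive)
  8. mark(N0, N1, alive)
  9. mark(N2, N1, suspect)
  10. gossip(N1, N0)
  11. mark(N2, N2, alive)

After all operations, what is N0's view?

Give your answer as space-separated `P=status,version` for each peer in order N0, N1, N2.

Op 1: N0 marks N2=suspect -> (suspect,v1)
Op 2: N0 marks N1=dead -> (dead,v1)
Op 3: N2 marks N1=dead -> (dead,v1)
Op 4: gossip N1<->N0 -> N1.N0=(alive,v0) N1.N1=(dead,v1) N1.N2=(suspect,v1) | N0.N0=(alive,v0) N0.N1=(dead,v1) N0.N2=(suspect,v1)
Op 5: gossip N2<->N1 -> N2.N0=(alive,v0) N2.N1=(dead,v1) N2.N2=(suspect,v1) | N1.N0=(alive,v0) N1.N1=(dead,v1) N1.N2=(suspect,v1)
Op 6: N0 marks N0=alive -> (alive,v1)
Op 7: N2 marks N1=alive -> (alive,v2)
Op 8: N0 marks N1=alive -> (alive,v2)
Op 9: N2 marks N1=suspect -> (suspect,v3)
Op 10: gossip N1<->N0 -> N1.N0=(alive,v1) N1.N1=(alive,v2) N1.N2=(suspect,v1) | N0.N0=(alive,v1) N0.N1=(alive,v2) N0.N2=(suspect,v1)
Op 11: N2 marks N2=alive -> (alive,v2)

Answer: N0=alive,1 N1=alive,2 N2=suspect,1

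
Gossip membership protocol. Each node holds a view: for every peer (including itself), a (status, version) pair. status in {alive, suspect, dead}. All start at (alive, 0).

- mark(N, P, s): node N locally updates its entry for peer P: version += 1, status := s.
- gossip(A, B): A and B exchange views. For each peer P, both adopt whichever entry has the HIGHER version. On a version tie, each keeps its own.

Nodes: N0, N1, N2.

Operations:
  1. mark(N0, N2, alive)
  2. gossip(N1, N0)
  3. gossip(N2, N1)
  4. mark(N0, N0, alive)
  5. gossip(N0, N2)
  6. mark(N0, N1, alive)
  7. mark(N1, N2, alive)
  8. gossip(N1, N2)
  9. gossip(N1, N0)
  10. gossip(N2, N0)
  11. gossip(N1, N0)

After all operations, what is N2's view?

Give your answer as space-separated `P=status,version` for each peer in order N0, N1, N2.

Op 1: N0 marks N2=alive -> (alive,v1)
Op 2: gossip N1<->N0 -> N1.N0=(alive,v0) N1.N1=(alive,v0) N1.N2=(alive,v1) | N0.N0=(alive,v0) N0.N1=(alive,v0) N0.N2=(alive,v1)
Op 3: gossip N2<->N1 -> N2.N0=(alive,v0) N2.N1=(alive,v0) N2.N2=(alive,v1) | N1.N0=(alive,v0) N1.N1=(alive,v0) N1.N2=(alive,v1)
Op 4: N0 marks N0=alive -> (alive,v1)
Op 5: gossip N0<->N2 -> N0.N0=(alive,v1) N0.N1=(alive,v0) N0.N2=(alive,v1) | N2.N0=(alive,v1) N2.N1=(alive,v0) N2.N2=(alive,v1)
Op 6: N0 marks N1=alive -> (alive,v1)
Op 7: N1 marks N2=alive -> (alive,v2)
Op 8: gossip N1<->N2 -> N1.N0=(alive,v1) N1.N1=(alive,v0) N1.N2=(alive,v2) | N2.N0=(alive,v1) N2.N1=(alive,v0) N2.N2=(alive,v2)
Op 9: gossip N1<->N0 -> N1.N0=(alive,v1) N1.N1=(alive,v1) N1.N2=(alive,v2) | N0.N0=(alive,v1) N0.N1=(alive,v1) N0.N2=(alive,v2)
Op 10: gossip N2<->N0 -> N2.N0=(alive,v1) N2.N1=(alive,v1) N2.N2=(alive,v2) | N0.N0=(alive,v1) N0.N1=(alive,v1) N0.N2=(alive,v2)
Op 11: gossip N1<->N0 -> N1.N0=(alive,v1) N1.N1=(alive,v1) N1.N2=(alive,v2) | N0.N0=(alive,v1) N0.N1=(alive,v1) N0.N2=(alive,v2)

Answer: N0=alive,1 N1=alive,1 N2=alive,2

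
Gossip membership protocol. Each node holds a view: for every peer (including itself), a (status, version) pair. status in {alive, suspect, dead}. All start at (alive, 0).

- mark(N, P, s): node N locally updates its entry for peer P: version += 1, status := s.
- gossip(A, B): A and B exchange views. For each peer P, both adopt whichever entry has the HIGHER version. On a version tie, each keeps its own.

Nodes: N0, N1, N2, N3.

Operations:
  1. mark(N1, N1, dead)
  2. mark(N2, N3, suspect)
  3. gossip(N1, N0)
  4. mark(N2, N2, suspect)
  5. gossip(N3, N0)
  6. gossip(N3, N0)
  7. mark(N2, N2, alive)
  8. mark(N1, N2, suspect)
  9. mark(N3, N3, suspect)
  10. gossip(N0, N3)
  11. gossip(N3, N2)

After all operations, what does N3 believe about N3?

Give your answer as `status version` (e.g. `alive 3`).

Answer: suspect 1

Derivation:
Op 1: N1 marks N1=dead -> (dead,v1)
Op 2: N2 marks N3=suspect -> (suspect,v1)
Op 3: gossip N1<->N0 -> N1.N0=(alive,v0) N1.N1=(dead,v1) N1.N2=(alive,v0) N1.N3=(alive,v0) | N0.N0=(alive,v0) N0.N1=(dead,v1) N0.N2=(alive,v0) N0.N3=(alive,v0)
Op 4: N2 marks N2=suspect -> (suspect,v1)
Op 5: gossip N3<->N0 -> N3.N0=(alive,v0) N3.N1=(dead,v1) N3.N2=(alive,v0) N3.N3=(alive,v0) | N0.N0=(alive,v0) N0.N1=(dead,v1) N0.N2=(alive,v0) N0.N3=(alive,v0)
Op 6: gossip N3<->N0 -> N3.N0=(alive,v0) N3.N1=(dead,v1) N3.N2=(alive,v0) N3.N3=(alive,v0) | N0.N0=(alive,v0) N0.N1=(dead,v1) N0.N2=(alive,v0) N0.N3=(alive,v0)
Op 7: N2 marks N2=alive -> (alive,v2)
Op 8: N1 marks N2=suspect -> (suspect,v1)
Op 9: N3 marks N3=suspect -> (suspect,v1)
Op 10: gossip N0<->N3 -> N0.N0=(alive,v0) N0.N1=(dead,v1) N0.N2=(alive,v0) N0.N3=(suspect,v1) | N3.N0=(alive,v0) N3.N1=(dead,v1) N3.N2=(alive,v0) N3.N3=(suspect,v1)
Op 11: gossip N3<->N2 -> N3.N0=(alive,v0) N3.N1=(dead,v1) N3.N2=(alive,v2) N3.N3=(suspect,v1) | N2.N0=(alive,v0) N2.N1=(dead,v1) N2.N2=(alive,v2) N2.N3=(suspect,v1)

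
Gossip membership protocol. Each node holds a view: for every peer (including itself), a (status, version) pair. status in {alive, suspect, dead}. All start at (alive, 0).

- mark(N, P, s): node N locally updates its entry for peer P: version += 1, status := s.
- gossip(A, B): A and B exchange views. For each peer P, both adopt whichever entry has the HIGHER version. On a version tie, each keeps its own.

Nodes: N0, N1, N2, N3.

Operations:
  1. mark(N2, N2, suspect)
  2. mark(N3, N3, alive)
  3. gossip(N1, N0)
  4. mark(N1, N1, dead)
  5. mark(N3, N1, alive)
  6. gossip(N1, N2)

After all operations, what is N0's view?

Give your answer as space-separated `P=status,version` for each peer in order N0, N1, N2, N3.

Op 1: N2 marks N2=suspect -> (suspect,v1)
Op 2: N3 marks N3=alive -> (alive,v1)
Op 3: gossip N1<->N0 -> N1.N0=(alive,v0) N1.N1=(alive,v0) N1.N2=(alive,v0) N1.N3=(alive,v0) | N0.N0=(alive,v0) N0.N1=(alive,v0) N0.N2=(alive,v0) N0.N3=(alive,v0)
Op 4: N1 marks N1=dead -> (dead,v1)
Op 5: N3 marks N1=alive -> (alive,v1)
Op 6: gossip N1<->N2 -> N1.N0=(alive,v0) N1.N1=(dead,v1) N1.N2=(suspect,v1) N1.N3=(alive,v0) | N2.N0=(alive,v0) N2.N1=(dead,v1) N2.N2=(suspect,v1) N2.N3=(alive,v0)

Answer: N0=alive,0 N1=alive,0 N2=alive,0 N3=alive,0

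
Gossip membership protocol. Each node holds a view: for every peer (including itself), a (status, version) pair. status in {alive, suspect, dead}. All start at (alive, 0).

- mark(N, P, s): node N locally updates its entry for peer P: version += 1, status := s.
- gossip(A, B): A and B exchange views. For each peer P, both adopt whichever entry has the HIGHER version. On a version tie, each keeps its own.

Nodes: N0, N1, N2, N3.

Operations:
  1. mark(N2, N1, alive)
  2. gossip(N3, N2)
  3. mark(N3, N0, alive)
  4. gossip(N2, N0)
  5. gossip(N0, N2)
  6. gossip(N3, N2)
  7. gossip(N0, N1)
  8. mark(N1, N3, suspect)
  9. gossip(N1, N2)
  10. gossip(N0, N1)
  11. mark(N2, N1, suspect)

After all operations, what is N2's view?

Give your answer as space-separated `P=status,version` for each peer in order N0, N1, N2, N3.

Op 1: N2 marks N1=alive -> (alive,v1)
Op 2: gossip N3<->N2 -> N3.N0=(alive,v0) N3.N1=(alive,v1) N3.N2=(alive,v0) N3.N3=(alive,v0) | N2.N0=(alive,v0) N2.N1=(alive,v1) N2.N2=(alive,v0) N2.N3=(alive,v0)
Op 3: N3 marks N0=alive -> (alive,v1)
Op 4: gossip N2<->N0 -> N2.N0=(alive,v0) N2.N1=(alive,v1) N2.N2=(alive,v0) N2.N3=(alive,v0) | N0.N0=(alive,v0) N0.N1=(alive,v1) N0.N2=(alive,v0) N0.N3=(alive,v0)
Op 5: gossip N0<->N2 -> N0.N0=(alive,v0) N0.N1=(alive,v1) N0.N2=(alive,v0) N0.N3=(alive,v0) | N2.N0=(alive,v0) N2.N1=(alive,v1) N2.N2=(alive,v0) N2.N3=(alive,v0)
Op 6: gossip N3<->N2 -> N3.N0=(alive,v1) N3.N1=(alive,v1) N3.N2=(alive,v0) N3.N3=(alive,v0) | N2.N0=(alive,v1) N2.N1=(alive,v1) N2.N2=(alive,v0) N2.N3=(alive,v0)
Op 7: gossip N0<->N1 -> N0.N0=(alive,v0) N0.N1=(alive,v1) N0.N2=(alive,v0) N0.N3=(alive,v0) | N1.N0=(alive,v0) N1.N1=(alive,v1) N1.N2=(alive,v0) N1.N3=(alive,v0)
Op 8: N1 marks N3=suspect -> (suspect,v1)
Op 9: gossip N1<->N2 -> N1.N0=(alive,v1) N1.N1=(alive,v1) N1.N2=(alive,v0) N1.N3=(suspect,v1) | N2.N0=(alive,v1) N2.N1=(alive,v1) N2.N2=(alive,v0) N2.N3=(suspect,v1)
Op 10: gossip N0<->N1 -> N0.N0=(alive,v1) N0.N1=(alive,v1) N0.N2=(alive,v0) N0.N3=(suspect,v1) | N1.N0=(alive,v1) N1.N1=(alive,v1) N1.N2=(alive,v0) N1.N3=(suspect,v1)
Op 11: N2 marks N1=suspect -> (suspect,v2)

Answer: N0=alive,1 N1=suspect,2 N2=alive,0 N3=suspect,1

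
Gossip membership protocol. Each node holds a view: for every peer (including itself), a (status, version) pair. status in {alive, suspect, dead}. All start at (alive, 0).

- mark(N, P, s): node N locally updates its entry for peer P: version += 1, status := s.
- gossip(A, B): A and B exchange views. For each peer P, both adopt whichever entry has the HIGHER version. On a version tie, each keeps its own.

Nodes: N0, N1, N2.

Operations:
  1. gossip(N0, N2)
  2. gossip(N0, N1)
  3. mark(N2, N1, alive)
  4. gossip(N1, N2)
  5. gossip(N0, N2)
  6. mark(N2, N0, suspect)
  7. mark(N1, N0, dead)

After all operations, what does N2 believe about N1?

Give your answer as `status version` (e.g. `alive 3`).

Op 1: gossip N0<->N2 -> N0.N0=(alive,v0) N0.N1=(alive,v0) N0.N2=(alive,v0) | N2.N0=(alive,v0) N2.N1=(alive,v0) N2.N2=(alive,v0)
Op 2: gossip N0<->N1 -> N0.N0=(alive,v0) N0.N1=(alive,v0) N0.N2=(alive,v0) | N1.N0=(alive,v0) N1.N1=(alive,v0) N1.N2=(alive,v0)
Op 3: N2 marks N1=alive -> (alive,v1)
Op 4: gossip N1<->N2 -> N1.N0=(alive,v0) N1.N1=(alive,v1) N1.N2=(alive,v0) | N2.N0=(alive,v0) N2.N1=(alive,v1) N2.N2=(alive,v0)
Op 5: gossip N0<->N2 -> N0.N0=(alive,v0) N0.N1=(alive,v1) N0.N2=(alive,v0) | N2.N0=(alive,v0) N2.N1=(alive,v1) N2.N2=(alive,v0)
Op 6: N2 marks N0=suspect -> (suspect,v1)
Op 7: N1 marks N0=dead -> (dead,v1)

Answer: alive 1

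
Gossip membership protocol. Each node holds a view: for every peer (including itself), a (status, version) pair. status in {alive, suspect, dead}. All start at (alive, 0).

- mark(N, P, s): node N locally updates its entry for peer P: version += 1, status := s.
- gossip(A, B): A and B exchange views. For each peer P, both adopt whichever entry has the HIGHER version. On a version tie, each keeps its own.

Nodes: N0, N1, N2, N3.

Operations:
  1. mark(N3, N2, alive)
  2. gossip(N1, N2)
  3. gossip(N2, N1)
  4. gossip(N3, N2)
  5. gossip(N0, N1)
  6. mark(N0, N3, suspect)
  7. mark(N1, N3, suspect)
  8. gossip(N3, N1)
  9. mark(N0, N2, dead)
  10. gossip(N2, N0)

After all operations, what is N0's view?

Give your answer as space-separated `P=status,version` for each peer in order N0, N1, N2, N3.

Answer: N0=alive,0 N1=alive,0 N2=dead,1 N3=suspect,1

Derivation:
Op 1: N3 marks N2=alive -> (alive,v1)
Op 2: gossip N1<->N2 -> N1.N0=(alive,v0) N1.N1=(alive,v0) N1.N2=(alive,v0) N1.N3=(alive,v0) | N2.N0=(alive,v0) N2.N1=(alive,v0) N2.N2=(alive,v0) N2.N3=(alive,v0)
Op 3: gossip N2<->N1 -> N2.N0=(alive,v0) N2.N1=(alive,v0) N2.N2=(alive,v0) N2.N3=(alive,v0) | N1.N0=(alive,v0) N1.N1=(alive,v0) N1.N2=(alive,v0) N1.N3=(alive,v0)
Op 4: gossip N3<->N2 -> N3.N0=(alive,v0) N3.N1=(alive,v0) N3.N2=(alive,v1) N3.N3=(alive,v0) | N2.N0=(alive,v0) N2.N1=(alive,v0) N2.N2=(alive,v1) N2.N3=(alive,v0)
Op 5: gossip N0<->N1 -> N0.N0=(alive,v0) N0.N1=(alive,v0) N0.N2=(alive,v0) N0.N3=(alive,v0) | N1.N0=(alive,v0) N1.N1=(alive,v0) N1.N2=(alive,v0) N1.N3=(alive,v0)
Op 6: N0 marks N3=suspect -> (suspect,v1)
Op 7: N1 marks N3=suspect -> (suspect,v1)
Op 8: gossip N3<->N1 -> N3.N0=(alive,v0) N3.N1=(alive,v0) N3.N2=(alive,v1) N3.N3=(suspect,v1) | N1.N0=(alive,v0) N1.N1=(alive,v0) N1.N2=(alive,v1) N1.N3=(suspect,v1)
Op 9: N0 marks N2=dead -> (dead,v1)
Op 10: gossip N2<->N0 -> N2.N0=(alive,v0) N2.N1=(alive,v0) N2.N2=(alive,v1) N2.N3=(suspect,v1) | N0.N0=(alive,v0) N0.N1=(alive,v0) N0.N2=(dead,v1) N0.N3=(suspect,v1)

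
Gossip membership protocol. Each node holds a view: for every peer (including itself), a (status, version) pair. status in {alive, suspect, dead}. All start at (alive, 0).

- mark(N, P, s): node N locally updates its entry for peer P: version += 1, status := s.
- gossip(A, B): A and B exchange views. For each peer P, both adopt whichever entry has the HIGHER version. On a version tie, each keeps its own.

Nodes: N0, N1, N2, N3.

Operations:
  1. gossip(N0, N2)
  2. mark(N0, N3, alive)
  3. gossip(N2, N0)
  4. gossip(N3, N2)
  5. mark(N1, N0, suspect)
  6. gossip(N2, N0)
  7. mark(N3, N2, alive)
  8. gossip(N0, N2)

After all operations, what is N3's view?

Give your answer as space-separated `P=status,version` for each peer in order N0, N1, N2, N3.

Op 1: gossip N0<->N2 -> N0.N0=(alive,v0) N0.N1=(alive,v0) N0.N2=(alive,v0) N0.N3=(alive,v0) | N2.N0=(alive,v0) N2.N1=(alive,v0) N2.N2=(alive,v0) N2.N3=(alive,v0)
Op 2: N0 marks N3=alive -> (alive,v1)
Op 3: gossip N2<->N0 -> N2.N0=(alive,v0) N2.N1=(alive,v0) N2.N2=(alive,v0) N2.N3=(alive,v1) | N0.N0=(alive,v0) N0.N1=(alive,v0) N0.N2=(alive,v0) N0.N3=(alive,v1)
Op 4: gossip N3<->N2 -> N3.N0=(alive,v0) N3.N1=(alive,v0) N3.N2=(alive,v0) N3.N3=(alive,v1) | N2.N0=(alive,v0) N2.N1=(alive,v0) N2.N2=(alive,v0) N2.N3=(alive,v1)
Op 5: N1 marks N0=suspect -> (suspect,v1)
Op 6: gossip N2<->N0 -> N2.N0=(alive,v0) N2.N1=(alive,v0) N2.N2=(alive,v0) N2.N3=(alive,v1) | N0.N0=(alive,v0) N0.N1=(alive,v0) N0.N2=(alive,v0) N0.N3=(alive,v1)
Op 7: N3 marks N2=alive -> (alive,v1)
Op 8: gossip N0<->N2 -> N0.N0=(alive,v0) N0.N1=(alive,v0) N0.N2=(alive,v0) N0.N3=(alive,v1) | N2.N0=(alive,v0) N2.N1=(alive,v0) N2.N2=(alive,v0) N2.N3=(alive,v1)

Answer: N0=alive,0 N1=alive,0 N2=alive,1 N3=alive,1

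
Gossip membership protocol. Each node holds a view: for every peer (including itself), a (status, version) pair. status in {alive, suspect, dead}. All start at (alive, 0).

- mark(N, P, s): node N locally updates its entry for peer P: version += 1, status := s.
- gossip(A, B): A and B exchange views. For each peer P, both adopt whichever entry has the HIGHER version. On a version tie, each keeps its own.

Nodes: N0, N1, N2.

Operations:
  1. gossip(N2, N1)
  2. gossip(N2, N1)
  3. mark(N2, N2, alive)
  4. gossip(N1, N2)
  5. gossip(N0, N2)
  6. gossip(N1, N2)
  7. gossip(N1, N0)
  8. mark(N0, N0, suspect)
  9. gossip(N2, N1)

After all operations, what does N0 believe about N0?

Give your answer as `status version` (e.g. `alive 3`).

Op 1: gossip N2<->N1 -> N2.N0=(alive,v0) N2.N1=(alive,v0) N2.N2=(alive,v0) | N1.N0=(alive,v0) N1.N1=(alive,v0) N1.N2=(alive,v0)
Op 2: gossip N2<->N1 -> N2.N0=(alive,v0) N2.N1=(alive,v0) N2.N2=(alive,v0) | N1.N0=(alive,v0) N1.N1=(alive,v0) N1.N2=(alive,v0)
Op 3: N2 marks N2=alive -> (alive,v1)
Op 4: gossip N1<->N2 -> N1.N0=(alive,v0) N1.N1=(alive,v0) N1.N2=(alive,v1) | N2.N0=(alive,v0) N2.N1=(alive,v0) N2.N2=(alive,v1)
Op 5: gossip N0<->N2 -> N0.N0=(alive,v0) N0.N1=(alive,v0) N0.N2=(alive,v1) | N2.N0=(alive,v0) N2.N1=(alive,v0) N2.N2=(alive,v1)
Op 6: gossip N1<->N2 -> N1.N0=(alive,v0) N1.N1=(alive,v0) N1.N2=(alive,v1) | N2.N0=(alive,v0) N2.N1=(alive,v0) N2.N2=(alive,v1)
Op 7: gossip N1<->N0 -> N1.N0=(alive,v0) N1.N1=(alive,v0) N1.N2=(alive,v1) | N0.N0=(alive,v0) N0.N1=(alive,v0) N0.N2=(alive,v1)
Op 8: N0 marks N0=suspect -> (suspect,v1)
Op 9: gossip N2<->N1 -> N2.N0=(alive,v0) N2.N1=(alive,v0) N2.N2=(alive,v1) | N1.N0=(alive,v0) N1.N1=(alive,v0) N1.N2=(alive,v1)

Answer: suspect 1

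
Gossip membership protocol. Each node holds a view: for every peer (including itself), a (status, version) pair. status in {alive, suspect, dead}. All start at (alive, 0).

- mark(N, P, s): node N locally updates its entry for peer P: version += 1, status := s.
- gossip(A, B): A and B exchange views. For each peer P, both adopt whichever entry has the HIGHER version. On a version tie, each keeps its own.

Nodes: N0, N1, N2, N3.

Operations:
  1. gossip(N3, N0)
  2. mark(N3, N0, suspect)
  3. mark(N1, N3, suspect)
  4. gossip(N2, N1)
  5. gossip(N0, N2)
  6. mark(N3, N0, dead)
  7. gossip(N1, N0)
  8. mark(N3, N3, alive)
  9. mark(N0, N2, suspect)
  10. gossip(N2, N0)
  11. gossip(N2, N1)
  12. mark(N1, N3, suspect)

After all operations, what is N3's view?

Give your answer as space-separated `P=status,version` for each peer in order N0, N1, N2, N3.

Op 1: gossip N3<->N0 -> N3.N0=(alive,v0) N3.N1=(alive,v0) N3.N2=(alive,v0) N3.N3=(alive,v0) | N0.N0=(alive,v0) N0.N1=(alive,v0) N0.N2=(alive,v0) N0.N3=(alive,v0)
Op 2: N3 marks N0=suspect -> (suspect,v1)
Op 3: N1 marks N3=suspect -> (suspect,v1)
Op 4: gossip N2<->N1 -> N2.N0=(alive,v0) N2.N1=(alive,v0) N2.N2=(alive,v0) N2.N3=(suspect,v1) | N1.N0=(alive,v0) N1.N1=(alive,v0) N1.N2=(alive,v0) N1.N3=(suspect,v1)
Op 5: gossip N0<->N2 -> N0.N0=(alive,v0) N0.N1=(alive,v0) N0.N2=(alive,v0) N0.N3=(suspect,v1) | N2.N0=(alive,v0) N2.N1=(alive,v0) N2.N2=(alive,v0) N2.N3=(suspect,v1)
Op 6: N3 marks N0=dead -> (dead,v2)
Op 7: gossip N1<->N0 -> N1.N0=(alive,v0) N1.N1=(alive,v0) N1.N2=(alive,v0) N1.N3=(suspect,v1) | N0.N0=(alive,v0) N0.N1=(alive,v0) N0.N2=(alive,v0) N0.N3=(suspect,v1)
Op 8: N3 marks N3=alive -> (alive,v1)
Op 9: N0 marks N2=suspect -> (suspect,v1)
Op 10: gossip N2<->N0 -> N2.N0=(alive,v0) N2.N1=(alive,v0) N2.N2=(suspect,v1) N2.N3=(suspect,v1) | N0.N0=(alive,v0) N0.N1=(alive,v0) N0.N2=(suspect,v1) N0.N3=(suspect,v1)
Op 11: gossip N2<->N1 -> N2.N0=(alive,v0) N2.N1=(alive,v0) N2.N2=(suspect,v1) N2.N3=(suspect,v1) | N1.N0=(alive,v0) N1.N1=(alive,v0) N1.N2=(suspect,v1) N1.N3=(suspect,v1)
Op 12: N1 marks N3=suspect -> (suspect,v2)

Answer: N0=dead,2 N1=alive,0 N2=alive,0 N3=alive,1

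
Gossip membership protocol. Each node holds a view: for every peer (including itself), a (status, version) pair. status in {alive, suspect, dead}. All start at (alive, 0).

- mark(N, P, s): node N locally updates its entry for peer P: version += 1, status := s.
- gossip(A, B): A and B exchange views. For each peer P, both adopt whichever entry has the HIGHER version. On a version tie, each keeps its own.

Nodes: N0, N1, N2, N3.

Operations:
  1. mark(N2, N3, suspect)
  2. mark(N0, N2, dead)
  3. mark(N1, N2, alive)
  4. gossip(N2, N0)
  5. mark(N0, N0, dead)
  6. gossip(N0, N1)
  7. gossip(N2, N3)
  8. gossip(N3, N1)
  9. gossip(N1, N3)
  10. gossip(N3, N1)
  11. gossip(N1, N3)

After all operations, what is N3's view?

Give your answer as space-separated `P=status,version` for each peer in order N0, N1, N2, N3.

Op 1: N2 marks N3=suspect -> (suspect,v1)
Op 2: N0 marks N2=dead -> (dead,v1)
Op 3: N1 marks N2=alive -> (alive,v1)
Op 4: gossip N2<->N0 -> N2.N0=(alive,v0) N2.N1=(alive,v0) N2.N2=(dead,v1) N2.N3=(suspect,v1) | N0.N0=(alive,v0) N0.N1=(alive,v0) N0.N2=(dead,v1) N0.N3=(suspect,v1)
Op 5: N0 marks N0=dead -> (dead,v1)
Op 6: gossip N0<->N1 -> N0.N0=(dead,v1) N0.N1=(alive,v0) N0.N2=(dead,v1) N0.N3=(suspect,v1) | N1.N0=(dead,v1) N1.N1=(alive,v0) N1.N2=(alive,v1) N1.N3=(suspect,v1)
Op 7: gossip N2<->N3 -> N2.N0=(alive,v0) N2.N1=(alive,v0) N2.N2=(dead,v1) N2.N3=(suspect,v1) | N3.N0=(alive,v0) N3.N1=(alive,v0) N3.N2=(dead,v1) N3.N3=(suspect,v1)
Op 8: gossip N3<->N1 -> N3.N0=(dead,v1) N3.N1=(alive,v0) N3.N2=(dead,v1) N3.N3=(suspect,v1) | N1.N0=(dead,v1) N1.N1=(alive,v0) N1.N2=(alive,v1) N1.N3=(suspect,v1)
Op 9: gossip N1<->N3 -> N1.N0=(dead,v1) N1.N1=(alive,v0) N1.N2=(alive,v1) N1.N3=(suspect,v1) | N3.N0=(dead,v1) N3.N1=(alive,v0) N3.N2=(dead,v1) N3.N3=(suspect,v1)
Op 10: gossip N3<->N1 -> N3.N0=(dead,v1) N3.N1=(alive,v0) N3.N2=(dead,v1) N3.N3=(suspect,v1) | N1.N0=(dead,v1) N1.N1=(alive,v0) N1.N2=(alive,v1) N1.N3=(suspect,v1)
Op 11: gossip N1<->N3 -> N1.N0=(dead,v1) N1.N1=(alive,v0) N1.N2=(alive,v1) N1.N3=(suspect,v1) | N3.N0=(dead,v1) N3.N1=(alive,v0) N3.N2=(dead,v1) N3.N3=(suspect,v1)

Answer: N0=dead,1 N1=alive,0 N2=dead,1 N3=suspect,1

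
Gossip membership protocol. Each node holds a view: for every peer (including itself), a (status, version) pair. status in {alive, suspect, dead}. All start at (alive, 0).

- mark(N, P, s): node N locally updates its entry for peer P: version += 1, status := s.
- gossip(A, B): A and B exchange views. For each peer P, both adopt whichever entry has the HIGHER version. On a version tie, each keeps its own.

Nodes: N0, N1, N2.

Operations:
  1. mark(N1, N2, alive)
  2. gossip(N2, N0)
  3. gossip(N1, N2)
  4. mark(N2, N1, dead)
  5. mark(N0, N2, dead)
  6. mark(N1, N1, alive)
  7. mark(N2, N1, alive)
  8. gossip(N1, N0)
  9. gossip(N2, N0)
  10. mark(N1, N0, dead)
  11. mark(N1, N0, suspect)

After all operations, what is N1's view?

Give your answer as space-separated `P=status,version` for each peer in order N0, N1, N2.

Op 1: N1 marks N2=alive -> (alive,v1)
Op 2: gossip N2<->N0 -> N2.N0=(alive,v0) N2.N1=(alive,v0) N2.N2=(alive,v0) | N0.N0=(alive,v0) N0.N1=(alive,v0) N0.N2=(alive,v0)
Op 3: gossip N1<->N2 -> N1.N0=(alive,v0) N1.N1=(alive,v0) N1.N2=(alive,v1) | N2.N0=(alive,v0) N2.N1=(alive,v0) N2.N2=(alive,v1)
Op 4: N2 marks N1=dead -> (dead,v1)
Op 5: N0 marks N2=dead -> (dead,v1)
Op 6: N1 marks N1=alive -> (alive,v1)
Op 7: N2 marks N1=alive -> (alive,v2)
Op 8: gossip N1<->N0 -> N1.N0=(alive,v0) N1.N1=(alive,v1) N1.N2=(alive,v1) | N0.N0=(alive,v0) N0.N1=(alive,v1) N0.N2=(dead,v1)
Op 9: gossip N2<->N0 -> N2.N0=(alive,v0) N2.N1=(alive,v2) N2.N2=(alive,v1) | N0.N0=(alive,v0) N0.N1=(alive,v2) N0.N2=(dead,v1)
Op 10: N1 marks N0=dead -> (dead,v1)
Op 11: N1 marks N0=suspect -> (suspect,v2)

Answer: N0=suspect,2 N1=alive,1 N2=alive,1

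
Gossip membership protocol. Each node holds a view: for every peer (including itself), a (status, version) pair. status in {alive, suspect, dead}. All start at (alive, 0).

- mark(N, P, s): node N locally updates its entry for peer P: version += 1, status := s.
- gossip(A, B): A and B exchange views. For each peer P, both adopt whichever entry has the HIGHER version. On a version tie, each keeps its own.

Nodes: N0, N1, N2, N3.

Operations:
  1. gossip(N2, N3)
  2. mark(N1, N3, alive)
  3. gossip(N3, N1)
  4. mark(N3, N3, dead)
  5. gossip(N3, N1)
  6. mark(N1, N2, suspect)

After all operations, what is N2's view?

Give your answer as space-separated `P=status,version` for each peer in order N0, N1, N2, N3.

Op 1: gossip N2<->N3 -> N2.N0=(alive,v0) N2.N1=(alive,v0) N2.N2=(alive,v0) N2.N3=(alive,v0) | N3.N0=(alive,v0) N3.N1=(alive,v0) N3.N2=(alive,v0) N3.N3=(alive,v0)
Op 2: N1 marks N3=alive -> (alive,v1)
Op 3: gossip N3<->N1 -> N3.N0=(alive,v0) N3.N1=(alive,v0) N3.N2=(alive,v0) N3.N3=(alive,v1) | N1.N0=(alive,v0) N1.N1=(alive,v0) N1.N2=(alive,v0) N1.N3=(alive,v1)
Op 4: N3 marks N3=dead -> (dead,v2)
Op 5: gossip N3<->N1 -> N3.N0=(alive,v0) N3.N1=(alive,v0) N3.N2=(alive,v0) N3.N3=(dead,v2) | N1.N0=(alive,v0) N1.N1=(alive,v0) N1.N2=(alive,v0) N1.N3=(dead,v2)
Op 6: N1 marks N2=suspect -> (suspect,v1)

Answer: N0=alive,0 N1=alive,0 N2=alive,0 N3=alive,0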